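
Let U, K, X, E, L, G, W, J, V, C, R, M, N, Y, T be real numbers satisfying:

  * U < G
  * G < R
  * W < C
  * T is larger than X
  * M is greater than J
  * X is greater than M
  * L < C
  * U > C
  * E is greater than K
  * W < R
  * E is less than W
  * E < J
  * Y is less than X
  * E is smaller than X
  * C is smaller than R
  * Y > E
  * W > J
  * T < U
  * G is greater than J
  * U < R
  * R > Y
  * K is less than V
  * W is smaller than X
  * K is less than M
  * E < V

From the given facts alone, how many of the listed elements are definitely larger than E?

The elements the relations force above E are J, M, Y, W, X, T, C, U, V, G, R — no chain reaches any other.
That is 11.

11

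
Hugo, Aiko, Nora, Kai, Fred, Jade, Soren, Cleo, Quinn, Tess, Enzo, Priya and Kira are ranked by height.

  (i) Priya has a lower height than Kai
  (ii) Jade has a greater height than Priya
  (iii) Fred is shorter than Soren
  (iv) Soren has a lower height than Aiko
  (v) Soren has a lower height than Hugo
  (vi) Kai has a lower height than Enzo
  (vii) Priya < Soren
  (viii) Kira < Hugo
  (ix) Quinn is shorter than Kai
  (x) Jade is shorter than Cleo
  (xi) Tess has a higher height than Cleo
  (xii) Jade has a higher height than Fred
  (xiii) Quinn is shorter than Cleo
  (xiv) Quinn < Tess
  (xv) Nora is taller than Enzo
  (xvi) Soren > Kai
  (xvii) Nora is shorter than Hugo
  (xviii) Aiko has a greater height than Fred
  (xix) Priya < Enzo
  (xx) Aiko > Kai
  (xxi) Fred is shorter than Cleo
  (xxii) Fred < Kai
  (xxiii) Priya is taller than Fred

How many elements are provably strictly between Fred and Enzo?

2

The relations place Fred below Enzo. An element lies strictly between them when it is forced above Fred and also forced below Enzo.
Above Fred: {Priya, Kai, Soren, Jade, Cleo, Aiko, Nora, Tess, Hugo}. Below Enzo: {Quinn, Priya, Kai}.
Intersection: {Priya, Kai} — 2.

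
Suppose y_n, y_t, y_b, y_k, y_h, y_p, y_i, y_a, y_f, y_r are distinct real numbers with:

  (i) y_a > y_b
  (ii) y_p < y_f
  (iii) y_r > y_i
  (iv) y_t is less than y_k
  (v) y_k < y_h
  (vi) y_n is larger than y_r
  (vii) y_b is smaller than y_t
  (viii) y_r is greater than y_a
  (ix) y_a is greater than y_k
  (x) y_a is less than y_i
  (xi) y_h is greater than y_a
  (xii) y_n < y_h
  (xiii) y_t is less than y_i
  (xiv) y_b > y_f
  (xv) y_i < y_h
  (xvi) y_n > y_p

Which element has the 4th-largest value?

y_i

Piecing the relations together gives one ordering: y_p < y_f < y_b < y_t < y_k < y_a < y_i < y_r < y_n < y_h.
The 4th largest is y_i.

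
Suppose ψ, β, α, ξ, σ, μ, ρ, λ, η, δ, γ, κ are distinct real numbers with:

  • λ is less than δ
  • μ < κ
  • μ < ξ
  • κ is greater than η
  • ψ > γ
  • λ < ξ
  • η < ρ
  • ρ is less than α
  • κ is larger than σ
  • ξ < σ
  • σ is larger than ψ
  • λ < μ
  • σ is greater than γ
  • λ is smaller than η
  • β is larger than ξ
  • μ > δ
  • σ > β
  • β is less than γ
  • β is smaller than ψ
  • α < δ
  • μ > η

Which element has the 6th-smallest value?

μ

Chaining the given pairs: λ < η < ρ < α < δ < μ < ξ < β < γ < ψ < σ < κ.
The 6th smallest is μ.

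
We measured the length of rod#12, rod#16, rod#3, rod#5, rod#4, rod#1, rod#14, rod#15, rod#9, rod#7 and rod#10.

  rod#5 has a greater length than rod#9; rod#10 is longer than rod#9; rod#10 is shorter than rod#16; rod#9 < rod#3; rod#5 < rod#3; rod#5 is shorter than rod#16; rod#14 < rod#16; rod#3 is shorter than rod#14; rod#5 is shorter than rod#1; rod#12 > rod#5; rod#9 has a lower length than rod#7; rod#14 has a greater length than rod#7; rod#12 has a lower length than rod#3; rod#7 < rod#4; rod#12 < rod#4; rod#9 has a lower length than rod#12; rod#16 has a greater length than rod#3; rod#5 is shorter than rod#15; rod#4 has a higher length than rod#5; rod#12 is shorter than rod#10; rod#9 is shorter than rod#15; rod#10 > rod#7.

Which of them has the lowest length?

rod#9

rod#5 is not least since rod#9 < rod#5; rod#1 is not least since rod#5 < rod#1; rod#7 is not least since rod#9 < rod#7; rod#15 is not least since rod#9 < rod#15; rod#12 is not least since rod#9 < rod#12; rod#3 is not least since rod#5 < rod#3; rod#14 is not least since rod#7 < rod#14; rod#10 is not least since rod#9 < rod#10; rod#4 is not least since rod#5 < rod#4; rod#16 is not least since rod#14 < rod#16.
Only rod#9 has nothing below it, so rod#9 is the lowest length.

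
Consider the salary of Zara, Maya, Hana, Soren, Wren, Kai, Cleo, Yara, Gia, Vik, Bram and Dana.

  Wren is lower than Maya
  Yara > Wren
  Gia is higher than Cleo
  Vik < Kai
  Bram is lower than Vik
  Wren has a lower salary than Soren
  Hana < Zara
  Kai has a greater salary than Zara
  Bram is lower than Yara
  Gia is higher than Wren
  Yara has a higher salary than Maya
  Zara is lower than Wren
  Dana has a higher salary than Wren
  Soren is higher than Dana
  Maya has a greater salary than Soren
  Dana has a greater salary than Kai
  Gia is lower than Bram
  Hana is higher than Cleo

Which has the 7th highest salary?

Piecing the relations together gives one ordering: Cleo < Hana < Zara < Wren < Gia < Bram < Vik < Kai < Dana < Soren < Maya < Yara.
Counting 7 from the largest end gives Bram.

Bram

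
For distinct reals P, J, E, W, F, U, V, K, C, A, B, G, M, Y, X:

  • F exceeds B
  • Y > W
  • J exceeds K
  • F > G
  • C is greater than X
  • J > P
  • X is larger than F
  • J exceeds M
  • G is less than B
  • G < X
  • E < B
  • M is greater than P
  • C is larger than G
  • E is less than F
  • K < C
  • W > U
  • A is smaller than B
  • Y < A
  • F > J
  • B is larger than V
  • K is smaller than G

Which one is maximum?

C

Chaining downward from C: directly below it, K, G, X; then F; then E, J, B; then P, M, V, A; then Y; then W; then U.
That covers every other element, and nothing is given above C, so C is the maximum.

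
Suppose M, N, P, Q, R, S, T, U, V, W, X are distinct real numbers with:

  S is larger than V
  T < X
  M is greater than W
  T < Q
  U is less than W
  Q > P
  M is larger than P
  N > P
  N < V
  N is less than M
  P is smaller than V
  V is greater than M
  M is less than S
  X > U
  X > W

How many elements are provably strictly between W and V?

Chaining upward from W reaches: M, S, X.
Chaining downward from V reaches: U, P, N, M.
Strictly between W and V are those in both lists: M — 1 element.

1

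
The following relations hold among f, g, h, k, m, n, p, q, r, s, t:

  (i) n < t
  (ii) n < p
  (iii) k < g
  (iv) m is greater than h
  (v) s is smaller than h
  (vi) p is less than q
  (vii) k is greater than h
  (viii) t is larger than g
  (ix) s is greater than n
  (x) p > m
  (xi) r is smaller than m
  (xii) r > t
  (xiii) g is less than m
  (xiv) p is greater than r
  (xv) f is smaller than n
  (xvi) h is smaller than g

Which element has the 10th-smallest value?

p

Piecing the relations together gives one ordering: f < n < s < h < k < g < t < r < m < p < q.
The 10th smallest is p.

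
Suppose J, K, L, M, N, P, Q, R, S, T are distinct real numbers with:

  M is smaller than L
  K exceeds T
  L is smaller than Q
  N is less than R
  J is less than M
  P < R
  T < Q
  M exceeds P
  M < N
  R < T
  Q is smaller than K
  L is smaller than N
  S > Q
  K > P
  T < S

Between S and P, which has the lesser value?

P

Chaining the given relations: P < M < L < N < R < T < Q < S.
So P < S; P is the smaller of the two.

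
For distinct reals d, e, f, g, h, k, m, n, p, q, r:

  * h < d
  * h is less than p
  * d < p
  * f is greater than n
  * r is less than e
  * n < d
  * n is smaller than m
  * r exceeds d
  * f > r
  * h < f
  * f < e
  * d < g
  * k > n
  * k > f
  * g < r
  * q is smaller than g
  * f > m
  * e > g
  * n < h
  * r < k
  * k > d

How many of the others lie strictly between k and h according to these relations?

The relations place h below k. An element lies strictly between them when it is forced above h and also forced below k.
Above h: {d, g, p, r, f, e}. Below k: {n, d, m, q, g, r, f}.
Intersection: {d, g, r, f} — 4.

4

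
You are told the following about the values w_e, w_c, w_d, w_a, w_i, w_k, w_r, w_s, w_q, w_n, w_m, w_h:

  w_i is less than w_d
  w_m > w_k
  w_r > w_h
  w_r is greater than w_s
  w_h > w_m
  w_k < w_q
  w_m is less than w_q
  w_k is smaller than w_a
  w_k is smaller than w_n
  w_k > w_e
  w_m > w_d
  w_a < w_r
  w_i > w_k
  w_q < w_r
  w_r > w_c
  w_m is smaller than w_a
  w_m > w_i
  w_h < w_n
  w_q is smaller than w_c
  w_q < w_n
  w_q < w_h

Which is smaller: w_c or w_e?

Following the relations from w_e: w_e < w_k < w_i < w_d < w_m < w_q < w_c.
So w_e < w_c; w_e is the smaller of the two.

w_e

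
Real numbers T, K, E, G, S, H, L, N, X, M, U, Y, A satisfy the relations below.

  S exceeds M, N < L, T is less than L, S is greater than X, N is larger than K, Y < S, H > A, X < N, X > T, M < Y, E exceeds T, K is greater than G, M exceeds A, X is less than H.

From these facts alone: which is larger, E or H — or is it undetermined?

undetermined

Following every chain through E: below E we get T.
H is not reached, and no chain runs the other way from H to E.
So the given relations leave the order of E and H undetermined.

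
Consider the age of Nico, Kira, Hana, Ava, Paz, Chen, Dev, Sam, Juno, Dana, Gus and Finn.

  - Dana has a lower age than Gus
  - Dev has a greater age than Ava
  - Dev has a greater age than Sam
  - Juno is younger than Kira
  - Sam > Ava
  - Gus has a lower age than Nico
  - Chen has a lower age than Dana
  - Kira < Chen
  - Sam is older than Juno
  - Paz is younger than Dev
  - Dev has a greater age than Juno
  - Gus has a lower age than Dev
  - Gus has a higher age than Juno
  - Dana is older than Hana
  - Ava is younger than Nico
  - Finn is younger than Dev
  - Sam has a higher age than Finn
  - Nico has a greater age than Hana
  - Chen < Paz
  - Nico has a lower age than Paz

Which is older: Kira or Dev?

Dev

Chaining the given relations: Kira < Chen < Dana < Gus < Nico < Paz < Dev.
So Kira < Dev; Dev is the older of the two.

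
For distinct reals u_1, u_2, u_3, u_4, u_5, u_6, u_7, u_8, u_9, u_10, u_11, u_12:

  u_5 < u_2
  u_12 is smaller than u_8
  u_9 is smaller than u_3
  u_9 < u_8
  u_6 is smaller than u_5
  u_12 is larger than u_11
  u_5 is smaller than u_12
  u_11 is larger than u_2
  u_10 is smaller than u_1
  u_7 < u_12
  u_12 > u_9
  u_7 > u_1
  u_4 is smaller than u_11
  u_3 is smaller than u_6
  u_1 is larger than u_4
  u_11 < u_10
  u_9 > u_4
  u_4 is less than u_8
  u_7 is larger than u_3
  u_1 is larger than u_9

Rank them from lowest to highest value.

Each adjacent pair is fixed by a given relation: u_4 < u_9; u_9 < u_3; u_3 < u_6; u_6 < u_5; u_5 < u_2; u_2 < u_11; u_11 < u_10; u_10 < u_1; u_1 < u_7; u_7 < u_12; u_12 < u_8. Chaining them end to end gives the full order.

u_4 < u_9 < u_3 < u_6 < u_5 < u_2 < u_11 < u_10 < u_1 < u_7 < u_12 < u_8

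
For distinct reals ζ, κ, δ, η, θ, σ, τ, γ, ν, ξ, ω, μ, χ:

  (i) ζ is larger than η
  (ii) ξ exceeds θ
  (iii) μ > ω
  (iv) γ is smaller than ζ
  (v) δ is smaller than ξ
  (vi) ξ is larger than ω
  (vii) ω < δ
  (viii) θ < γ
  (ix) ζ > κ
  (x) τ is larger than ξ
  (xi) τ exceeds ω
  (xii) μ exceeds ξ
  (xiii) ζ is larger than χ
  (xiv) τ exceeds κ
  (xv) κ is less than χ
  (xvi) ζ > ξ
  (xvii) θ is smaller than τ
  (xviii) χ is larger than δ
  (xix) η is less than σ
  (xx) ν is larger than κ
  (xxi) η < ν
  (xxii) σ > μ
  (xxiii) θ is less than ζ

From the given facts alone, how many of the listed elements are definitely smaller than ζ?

8

Directly below ζ: κ, η, θ, ξ, χ, γ.
One step further: ω, δ (8 so far).
Nothing else is reachable below ζ; 8 in all.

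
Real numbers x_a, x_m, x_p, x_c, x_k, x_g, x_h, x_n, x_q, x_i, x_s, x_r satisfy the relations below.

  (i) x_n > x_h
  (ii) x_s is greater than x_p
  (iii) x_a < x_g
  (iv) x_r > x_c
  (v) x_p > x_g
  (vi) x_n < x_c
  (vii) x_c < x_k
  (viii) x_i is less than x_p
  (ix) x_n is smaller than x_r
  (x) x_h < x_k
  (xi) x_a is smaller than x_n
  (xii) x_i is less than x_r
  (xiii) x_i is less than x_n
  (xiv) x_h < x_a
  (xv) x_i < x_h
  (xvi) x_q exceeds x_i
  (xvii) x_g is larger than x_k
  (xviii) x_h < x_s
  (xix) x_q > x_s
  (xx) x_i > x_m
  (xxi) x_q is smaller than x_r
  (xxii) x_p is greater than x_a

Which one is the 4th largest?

Chaining the given pairs: x_m < x_i < x_h < x_a < x_n < x_c < x_k < x_g < x_p < x_s < x_q < x_r.
Counting 4 from the largest end gives x_p.

x_p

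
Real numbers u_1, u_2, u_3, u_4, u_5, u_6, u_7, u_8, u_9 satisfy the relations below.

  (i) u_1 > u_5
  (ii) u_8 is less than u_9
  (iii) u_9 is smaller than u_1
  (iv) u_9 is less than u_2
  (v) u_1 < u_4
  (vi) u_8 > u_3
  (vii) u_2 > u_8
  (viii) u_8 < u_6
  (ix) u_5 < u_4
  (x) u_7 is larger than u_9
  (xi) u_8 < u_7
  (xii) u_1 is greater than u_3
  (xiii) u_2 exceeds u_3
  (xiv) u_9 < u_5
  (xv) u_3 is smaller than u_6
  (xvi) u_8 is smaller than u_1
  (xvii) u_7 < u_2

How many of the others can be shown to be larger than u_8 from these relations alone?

From u_8 the given relations immediately reach u_6, u_9, u_7, u_2, u_1.
From those, u_5, u_4 — 7 in total.
No other element is forced above u_8 by the given relations, so the count is 7.

7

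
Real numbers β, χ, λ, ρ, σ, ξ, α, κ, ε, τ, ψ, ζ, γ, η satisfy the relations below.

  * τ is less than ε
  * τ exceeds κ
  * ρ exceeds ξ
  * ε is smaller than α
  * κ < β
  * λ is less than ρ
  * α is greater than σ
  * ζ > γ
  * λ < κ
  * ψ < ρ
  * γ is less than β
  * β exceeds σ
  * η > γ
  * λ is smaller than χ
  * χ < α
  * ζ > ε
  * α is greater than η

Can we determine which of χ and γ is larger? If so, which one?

undetermined

Following every chain through γ: above γ we get η, β, ζ, α.
χ is not reached, and no chain runs the other way from χ to γ.
So the given relations leave the order of γ and χ undetermined.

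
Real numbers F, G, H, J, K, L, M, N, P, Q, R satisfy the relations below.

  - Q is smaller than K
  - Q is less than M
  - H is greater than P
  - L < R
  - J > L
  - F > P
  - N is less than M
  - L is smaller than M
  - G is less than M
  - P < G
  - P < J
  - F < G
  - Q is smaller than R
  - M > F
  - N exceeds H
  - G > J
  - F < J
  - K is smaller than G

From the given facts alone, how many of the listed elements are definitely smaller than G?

The elements the relations force below G are P, L, Q, F, J, K — no chain reaches any other.
That is 6.

6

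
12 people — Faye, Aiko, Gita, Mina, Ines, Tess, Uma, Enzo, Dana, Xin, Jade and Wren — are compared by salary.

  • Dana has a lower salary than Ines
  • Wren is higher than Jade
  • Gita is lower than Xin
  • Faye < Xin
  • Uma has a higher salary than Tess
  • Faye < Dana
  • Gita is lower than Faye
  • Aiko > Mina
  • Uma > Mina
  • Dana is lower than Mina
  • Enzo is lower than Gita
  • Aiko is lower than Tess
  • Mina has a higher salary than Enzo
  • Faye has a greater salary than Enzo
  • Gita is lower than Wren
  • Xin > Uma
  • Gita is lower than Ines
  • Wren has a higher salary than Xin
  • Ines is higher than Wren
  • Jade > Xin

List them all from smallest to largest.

Enzo < Gita < Faye < Dana < Mina < Aiko < Tess < Uma < Xin < Jade < Wren < Ines

Each adjacent pair is fixed by a given relation: Enzo < Gita; Gita < Faye; Faye < Dana; Dana < Mina; Mina < Aiko; Aiko < Tess; Tess < Uma; Uma < Xin; Xin < Jade; Jade < Wren; Wren < Ines. Chaining them end to end gives the full order.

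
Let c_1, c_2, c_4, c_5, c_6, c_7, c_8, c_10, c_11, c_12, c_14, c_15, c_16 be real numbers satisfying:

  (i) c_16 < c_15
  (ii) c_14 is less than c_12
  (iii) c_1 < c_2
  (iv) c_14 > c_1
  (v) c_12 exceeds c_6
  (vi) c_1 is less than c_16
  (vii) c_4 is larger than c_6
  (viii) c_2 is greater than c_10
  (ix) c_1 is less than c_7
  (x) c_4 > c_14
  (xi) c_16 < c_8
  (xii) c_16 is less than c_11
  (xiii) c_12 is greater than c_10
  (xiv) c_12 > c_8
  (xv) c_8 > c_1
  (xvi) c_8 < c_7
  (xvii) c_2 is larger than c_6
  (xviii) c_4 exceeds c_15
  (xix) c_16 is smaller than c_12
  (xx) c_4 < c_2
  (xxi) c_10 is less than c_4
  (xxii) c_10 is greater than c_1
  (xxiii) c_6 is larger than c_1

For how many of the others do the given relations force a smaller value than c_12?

6

From c_12 the given relations immediately reach c_16, c_10, c_14, c_8, c_6.
From those, c_1 — 6 in total.
No other element is forced below c_12 by the given relations, so the count is 6.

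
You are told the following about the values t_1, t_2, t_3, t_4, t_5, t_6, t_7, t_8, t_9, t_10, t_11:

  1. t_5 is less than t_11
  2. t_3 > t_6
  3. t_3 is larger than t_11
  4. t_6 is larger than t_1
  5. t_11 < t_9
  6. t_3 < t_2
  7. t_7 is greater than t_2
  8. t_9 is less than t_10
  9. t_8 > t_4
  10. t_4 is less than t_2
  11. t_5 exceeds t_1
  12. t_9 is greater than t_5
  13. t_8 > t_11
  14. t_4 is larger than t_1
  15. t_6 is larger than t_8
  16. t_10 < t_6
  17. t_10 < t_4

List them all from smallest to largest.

Each adjacent pair is fixed by a given relation: t_1 < t_5; t_5 < t_11; t_11 < t_9; t_9 < t_10; t_10 < t_4; t_4 < t_8; t_8 < t_6; t_6 < t_3; t_3 < t_2; t_2 < t_7. Chaining them end to end gives the full order.

t_1 < t_5 < t_11 < t_9 < t_10 < t_4 < t_8 < t_6 < t_3 < t_2 < t_7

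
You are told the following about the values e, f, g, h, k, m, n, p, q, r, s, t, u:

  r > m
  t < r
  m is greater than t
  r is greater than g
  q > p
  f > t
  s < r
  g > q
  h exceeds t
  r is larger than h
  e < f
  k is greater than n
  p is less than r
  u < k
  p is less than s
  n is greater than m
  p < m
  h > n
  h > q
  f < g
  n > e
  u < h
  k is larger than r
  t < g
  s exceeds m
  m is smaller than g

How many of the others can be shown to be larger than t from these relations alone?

8

The elements the relations force above t are m, s, n, f, g, h, r, k — no chain reaches any other.
That is 8.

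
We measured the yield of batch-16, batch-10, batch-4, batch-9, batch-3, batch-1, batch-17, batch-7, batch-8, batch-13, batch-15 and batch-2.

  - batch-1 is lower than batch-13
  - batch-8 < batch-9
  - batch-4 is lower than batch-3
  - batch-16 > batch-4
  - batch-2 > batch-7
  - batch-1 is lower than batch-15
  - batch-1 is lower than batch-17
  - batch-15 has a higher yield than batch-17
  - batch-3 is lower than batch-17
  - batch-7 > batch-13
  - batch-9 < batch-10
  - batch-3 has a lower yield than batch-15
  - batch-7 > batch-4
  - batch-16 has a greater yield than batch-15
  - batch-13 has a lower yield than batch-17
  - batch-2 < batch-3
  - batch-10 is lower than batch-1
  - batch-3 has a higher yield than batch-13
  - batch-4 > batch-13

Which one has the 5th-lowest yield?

The consecutive relations fix a unique order: batch-8 < batch-9 < batch-10 < batch-1 < batch-13 < batch-4 < batch-7 < batch-2 < batch-3 < batch-17 < batch-15 < batch-16.
Counting 5 from the smallest end gives batch-13.

batch-13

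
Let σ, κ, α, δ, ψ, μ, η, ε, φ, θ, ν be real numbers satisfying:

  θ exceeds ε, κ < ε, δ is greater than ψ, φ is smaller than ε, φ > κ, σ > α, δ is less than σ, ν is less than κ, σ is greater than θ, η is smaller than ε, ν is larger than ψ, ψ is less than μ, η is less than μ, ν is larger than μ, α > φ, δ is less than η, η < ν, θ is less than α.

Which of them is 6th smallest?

κ

The consecutive relations fix a unique order: ψ < δ < η < μ < ν < κ < φ < ε < θ < α < σ.
Counting 6 from the smallest end gives κ.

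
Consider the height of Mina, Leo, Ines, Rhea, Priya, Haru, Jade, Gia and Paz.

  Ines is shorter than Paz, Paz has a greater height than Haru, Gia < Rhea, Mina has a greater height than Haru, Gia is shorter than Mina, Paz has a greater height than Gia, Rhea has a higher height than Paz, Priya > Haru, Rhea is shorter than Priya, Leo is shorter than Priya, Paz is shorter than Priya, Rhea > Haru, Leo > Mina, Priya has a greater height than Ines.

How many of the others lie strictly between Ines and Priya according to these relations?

2

The relations place Ines below Priya. An element lies strictly between them when it is forced above Ines and also forced below Priya.
Above Ines: {Paz, Rhea}. Below Priya: {Gia, Haru, Paz, Rhea, Mina, Leo}.
Intersection: {Paz, Rhea} — 2.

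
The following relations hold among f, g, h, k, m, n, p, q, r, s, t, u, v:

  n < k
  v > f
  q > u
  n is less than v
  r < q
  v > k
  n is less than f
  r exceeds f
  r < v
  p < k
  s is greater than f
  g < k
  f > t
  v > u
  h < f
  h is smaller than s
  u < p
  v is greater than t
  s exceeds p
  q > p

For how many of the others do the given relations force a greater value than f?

4

Directly above f: r, v, s.
One step further: q (4 so far).
No other element is forced above f by the given relations, so the count is 4.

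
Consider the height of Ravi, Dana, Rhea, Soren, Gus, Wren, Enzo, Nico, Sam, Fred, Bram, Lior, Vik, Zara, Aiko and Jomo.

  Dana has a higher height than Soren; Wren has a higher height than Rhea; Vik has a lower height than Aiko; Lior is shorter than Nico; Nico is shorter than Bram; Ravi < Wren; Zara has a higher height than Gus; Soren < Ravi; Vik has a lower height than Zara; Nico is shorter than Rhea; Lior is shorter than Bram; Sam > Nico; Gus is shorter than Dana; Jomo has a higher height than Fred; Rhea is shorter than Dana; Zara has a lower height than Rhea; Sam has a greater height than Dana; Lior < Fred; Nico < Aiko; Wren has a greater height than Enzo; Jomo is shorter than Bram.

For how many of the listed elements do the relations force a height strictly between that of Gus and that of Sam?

3

Chaining upward from Gus reaches: Zara, Rhea, Dana, Wren.
Chaining downward from Sam reaches: Soren, Lior, Vik, Zara, Nico, Rhea, Dana.
Strictly between Gus and Sam are those in both lists: Zara, Rhea, Dana — 3 elements.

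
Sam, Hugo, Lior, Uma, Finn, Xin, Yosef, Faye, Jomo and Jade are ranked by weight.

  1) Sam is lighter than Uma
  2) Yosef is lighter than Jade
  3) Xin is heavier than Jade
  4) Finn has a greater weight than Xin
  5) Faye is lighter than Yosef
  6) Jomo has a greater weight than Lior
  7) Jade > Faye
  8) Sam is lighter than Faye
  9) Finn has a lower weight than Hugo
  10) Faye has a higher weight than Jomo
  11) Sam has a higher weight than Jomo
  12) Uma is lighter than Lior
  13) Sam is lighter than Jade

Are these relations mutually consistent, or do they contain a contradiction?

Chaining the given relations yields Uma < Lior < Jomo < Sam, so Uma < Sam. But one relation states Sam < Uma. These cannot both hold.

inconsistent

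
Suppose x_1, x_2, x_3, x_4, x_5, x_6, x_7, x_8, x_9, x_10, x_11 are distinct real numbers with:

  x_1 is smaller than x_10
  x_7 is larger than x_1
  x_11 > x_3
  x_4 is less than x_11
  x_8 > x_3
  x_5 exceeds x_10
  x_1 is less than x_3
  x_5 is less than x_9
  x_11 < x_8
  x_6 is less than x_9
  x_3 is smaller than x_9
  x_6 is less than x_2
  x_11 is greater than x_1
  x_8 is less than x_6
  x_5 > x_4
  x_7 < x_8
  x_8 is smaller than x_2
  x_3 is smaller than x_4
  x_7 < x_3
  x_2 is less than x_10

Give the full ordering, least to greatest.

x_1 < x_7 < x_3 < x_4 < x_11 < x_8 < x_6 < x_2 < x_10 < x_5 < x_9

The consecutive links are each given: x_1 < x_7; x_7 < x_3; x_3 < x_4; x_4 < x_11; x_11 < x_8; x_8 < x_6; x_6 < x_2; x_2 < x_10; x_10 < x_5; x_5 < x_9.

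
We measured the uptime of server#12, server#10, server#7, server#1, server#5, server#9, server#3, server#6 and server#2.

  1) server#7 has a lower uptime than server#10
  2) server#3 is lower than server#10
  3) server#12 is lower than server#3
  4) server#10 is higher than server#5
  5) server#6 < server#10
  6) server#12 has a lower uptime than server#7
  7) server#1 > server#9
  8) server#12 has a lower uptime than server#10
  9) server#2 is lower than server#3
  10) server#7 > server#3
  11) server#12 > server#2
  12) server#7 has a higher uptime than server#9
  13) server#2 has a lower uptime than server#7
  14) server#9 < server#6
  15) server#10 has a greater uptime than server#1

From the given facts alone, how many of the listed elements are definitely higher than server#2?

4

The elements the relations force above server#2 are server#12, server#3, server#7, server#10 — no chain reaches any other.
That is 4.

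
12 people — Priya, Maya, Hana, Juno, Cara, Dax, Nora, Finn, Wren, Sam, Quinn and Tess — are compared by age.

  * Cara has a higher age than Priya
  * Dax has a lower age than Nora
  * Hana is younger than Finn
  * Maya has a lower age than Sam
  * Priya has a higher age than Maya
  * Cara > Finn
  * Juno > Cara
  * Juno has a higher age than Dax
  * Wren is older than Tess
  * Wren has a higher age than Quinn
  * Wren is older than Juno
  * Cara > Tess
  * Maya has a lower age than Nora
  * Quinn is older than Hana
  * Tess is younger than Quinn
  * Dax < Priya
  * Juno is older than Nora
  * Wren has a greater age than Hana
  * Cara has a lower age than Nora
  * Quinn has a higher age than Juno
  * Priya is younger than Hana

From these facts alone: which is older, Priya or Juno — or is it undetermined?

Link the given pairs in sequence: Priya < Hana; Hana < Finn; Finn < Cara; Cara < Nora; Nora < Juno.
Together: Priya < Hana < Finn < Cara < Nora < Juno.
So Juno is older.

Juno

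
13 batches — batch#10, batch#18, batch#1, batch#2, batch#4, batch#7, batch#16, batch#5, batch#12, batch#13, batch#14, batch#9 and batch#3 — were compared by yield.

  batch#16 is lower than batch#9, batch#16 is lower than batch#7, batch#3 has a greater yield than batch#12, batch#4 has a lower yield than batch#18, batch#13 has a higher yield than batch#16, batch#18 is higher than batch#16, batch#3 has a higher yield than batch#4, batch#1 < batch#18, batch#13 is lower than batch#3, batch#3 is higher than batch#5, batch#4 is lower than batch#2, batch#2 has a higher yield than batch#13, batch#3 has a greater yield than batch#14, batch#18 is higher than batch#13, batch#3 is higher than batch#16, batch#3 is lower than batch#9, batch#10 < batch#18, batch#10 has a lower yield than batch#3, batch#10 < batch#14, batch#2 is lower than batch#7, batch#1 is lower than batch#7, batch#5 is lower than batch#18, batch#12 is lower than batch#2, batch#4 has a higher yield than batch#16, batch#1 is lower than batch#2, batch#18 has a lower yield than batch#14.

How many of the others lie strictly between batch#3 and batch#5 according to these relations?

2

Chaining upward from batch#5 reaches: batch#18, batch#14, batch#9.
Chaining downward from batch#3 reaches: batch#10, batch#16, batch#1, batch#13, batch#4, batch#12, batch#18, batch#14.
Strictly between batch#5 and batch#3 are those in both lists: batch#18, batch#14 — 2 elements.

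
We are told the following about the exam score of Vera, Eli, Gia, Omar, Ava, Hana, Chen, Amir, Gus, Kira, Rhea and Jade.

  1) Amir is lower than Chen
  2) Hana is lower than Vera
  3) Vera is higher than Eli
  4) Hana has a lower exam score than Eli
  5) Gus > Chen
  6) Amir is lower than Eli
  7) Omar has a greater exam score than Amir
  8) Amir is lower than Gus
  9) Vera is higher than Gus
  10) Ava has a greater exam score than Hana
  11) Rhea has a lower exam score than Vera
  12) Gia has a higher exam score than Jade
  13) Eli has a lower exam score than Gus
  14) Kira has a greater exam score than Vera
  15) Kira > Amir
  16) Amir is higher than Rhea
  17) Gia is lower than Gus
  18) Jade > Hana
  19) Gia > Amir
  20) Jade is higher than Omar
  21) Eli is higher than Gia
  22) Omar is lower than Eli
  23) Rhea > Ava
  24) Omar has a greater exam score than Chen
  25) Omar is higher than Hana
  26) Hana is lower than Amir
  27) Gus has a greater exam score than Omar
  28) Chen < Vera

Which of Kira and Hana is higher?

Link the given pairs in sequence: Hana < Ava; Ava < Rhea; Rhea < Amir; Amir < Chen; Chen < Omar; Omar < Jade; Jade < Gia; Gia < Eli; Eli < Vera; Vera < Kira.
Together: Hana < Ava < Rhea < Amir < Chen < Omar < Jade < Gia < Eli < Vera < Kira.
So Hana < Kira; Kira is the higher of the two.

Kira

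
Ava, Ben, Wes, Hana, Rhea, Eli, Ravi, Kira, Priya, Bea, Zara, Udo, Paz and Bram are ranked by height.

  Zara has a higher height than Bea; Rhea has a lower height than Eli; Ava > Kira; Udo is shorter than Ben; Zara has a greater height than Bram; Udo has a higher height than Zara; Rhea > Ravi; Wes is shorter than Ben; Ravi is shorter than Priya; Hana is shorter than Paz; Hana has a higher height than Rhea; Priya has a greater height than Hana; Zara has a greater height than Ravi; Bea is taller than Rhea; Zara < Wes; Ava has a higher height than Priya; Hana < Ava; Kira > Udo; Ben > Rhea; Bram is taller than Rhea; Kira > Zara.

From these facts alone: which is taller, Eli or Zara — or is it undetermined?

undetermined

Following every chain through Zara: above Zara we get Wes, Udo, Kira, Ava, Ben; below Zara we get Ravi, Rhea, Bea, Bram.
Eli is not reached, and no chain runs the other way from Eli to Zara.
So the given relations leave the order of Zara and Eli undetermined.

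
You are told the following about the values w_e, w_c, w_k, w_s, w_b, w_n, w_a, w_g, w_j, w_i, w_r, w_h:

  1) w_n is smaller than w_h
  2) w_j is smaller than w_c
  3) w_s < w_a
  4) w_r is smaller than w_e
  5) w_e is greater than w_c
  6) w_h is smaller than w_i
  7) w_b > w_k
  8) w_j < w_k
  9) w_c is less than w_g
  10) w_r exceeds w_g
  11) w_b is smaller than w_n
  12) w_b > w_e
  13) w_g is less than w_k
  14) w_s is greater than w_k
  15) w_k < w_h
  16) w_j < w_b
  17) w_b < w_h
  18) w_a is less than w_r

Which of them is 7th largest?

w_a

Piecing the relations together gives one ordering: w_j < w_c < w_g < w_k < w_s < w_a < w_r < w_e < w_b < w_n < w_h < w_i.
The 7th largest is w_a.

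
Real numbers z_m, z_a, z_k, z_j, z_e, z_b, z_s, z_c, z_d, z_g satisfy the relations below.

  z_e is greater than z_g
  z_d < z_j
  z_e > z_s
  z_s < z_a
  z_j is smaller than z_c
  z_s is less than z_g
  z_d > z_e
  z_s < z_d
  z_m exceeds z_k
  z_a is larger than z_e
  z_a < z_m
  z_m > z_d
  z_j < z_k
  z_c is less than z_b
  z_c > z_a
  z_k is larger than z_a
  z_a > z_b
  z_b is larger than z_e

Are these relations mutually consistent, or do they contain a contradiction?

Chaining the given relations yields z_c < z_b < z_a, so z_c < z_a. But one relation states z_a < z_c. These cannot both hold.

inconsistent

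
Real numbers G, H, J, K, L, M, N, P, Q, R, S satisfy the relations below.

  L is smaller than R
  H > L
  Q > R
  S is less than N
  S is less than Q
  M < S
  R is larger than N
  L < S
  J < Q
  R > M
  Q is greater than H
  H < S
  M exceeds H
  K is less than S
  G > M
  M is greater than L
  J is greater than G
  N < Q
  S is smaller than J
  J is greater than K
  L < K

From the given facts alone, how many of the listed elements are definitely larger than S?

From S the given relations immediately reach J, N, Q.
From those, R — 4 in total.
No other element is forced above S by the given relations, so the count is 4.

4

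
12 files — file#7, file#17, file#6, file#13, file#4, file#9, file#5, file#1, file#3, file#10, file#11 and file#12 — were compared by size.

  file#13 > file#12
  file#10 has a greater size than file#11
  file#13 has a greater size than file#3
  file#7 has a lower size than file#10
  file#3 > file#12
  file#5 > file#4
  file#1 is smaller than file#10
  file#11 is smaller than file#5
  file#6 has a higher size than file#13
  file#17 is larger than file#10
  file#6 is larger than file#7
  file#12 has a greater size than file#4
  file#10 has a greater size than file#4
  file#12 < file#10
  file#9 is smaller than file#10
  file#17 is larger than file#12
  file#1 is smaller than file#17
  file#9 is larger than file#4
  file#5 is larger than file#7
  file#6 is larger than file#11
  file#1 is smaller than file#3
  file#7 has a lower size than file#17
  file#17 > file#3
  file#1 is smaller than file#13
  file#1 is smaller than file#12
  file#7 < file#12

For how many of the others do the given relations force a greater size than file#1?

6

Directly above file#1: file#12, file#3, file#10, file#17, file#13.
One step further: file#6 (6 so far).
No other element is forced above file#1 by the given relations, so the count is 6.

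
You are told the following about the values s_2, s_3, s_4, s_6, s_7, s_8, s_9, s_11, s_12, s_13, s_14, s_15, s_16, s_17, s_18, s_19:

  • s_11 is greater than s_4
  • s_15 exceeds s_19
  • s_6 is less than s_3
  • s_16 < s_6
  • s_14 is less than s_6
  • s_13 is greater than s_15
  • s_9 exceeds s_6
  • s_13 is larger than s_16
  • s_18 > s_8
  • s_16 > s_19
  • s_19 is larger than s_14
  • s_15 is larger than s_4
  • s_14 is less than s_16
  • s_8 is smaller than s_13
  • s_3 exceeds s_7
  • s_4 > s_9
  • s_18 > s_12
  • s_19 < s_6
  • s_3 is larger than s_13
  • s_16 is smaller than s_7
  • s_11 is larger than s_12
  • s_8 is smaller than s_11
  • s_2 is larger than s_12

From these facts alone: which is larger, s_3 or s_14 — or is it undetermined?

s_3

Link the given pairs in sequence: s_14 < s_19; s_19 < s_16; s_16 < s_6; s_6 < s_9; s_9 < s_4; s_4 < s_15; s_15 < s_13; s_13 < s_3.
Chaining these gives s_14 < s_19 < s_16 < s_6 < s_9 < s_4 < s_15 < s_13 < s_3.
So s_3 is larger.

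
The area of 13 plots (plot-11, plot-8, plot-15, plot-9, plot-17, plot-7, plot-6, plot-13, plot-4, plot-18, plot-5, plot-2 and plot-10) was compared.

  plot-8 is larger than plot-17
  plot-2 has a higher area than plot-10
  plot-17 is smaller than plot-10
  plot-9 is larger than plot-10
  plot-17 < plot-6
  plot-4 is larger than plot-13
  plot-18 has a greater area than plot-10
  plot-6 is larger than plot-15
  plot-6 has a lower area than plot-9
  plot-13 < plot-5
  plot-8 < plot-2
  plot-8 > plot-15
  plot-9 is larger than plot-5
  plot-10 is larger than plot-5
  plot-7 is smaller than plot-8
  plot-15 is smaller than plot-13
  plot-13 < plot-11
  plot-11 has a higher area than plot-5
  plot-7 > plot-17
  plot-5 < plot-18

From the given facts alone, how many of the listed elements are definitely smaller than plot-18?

5

The elements the relations force below plot-18 are plot-17, plot-15, plot-13, plot-5, plot-10 — no chain reaches any other.
That is 5.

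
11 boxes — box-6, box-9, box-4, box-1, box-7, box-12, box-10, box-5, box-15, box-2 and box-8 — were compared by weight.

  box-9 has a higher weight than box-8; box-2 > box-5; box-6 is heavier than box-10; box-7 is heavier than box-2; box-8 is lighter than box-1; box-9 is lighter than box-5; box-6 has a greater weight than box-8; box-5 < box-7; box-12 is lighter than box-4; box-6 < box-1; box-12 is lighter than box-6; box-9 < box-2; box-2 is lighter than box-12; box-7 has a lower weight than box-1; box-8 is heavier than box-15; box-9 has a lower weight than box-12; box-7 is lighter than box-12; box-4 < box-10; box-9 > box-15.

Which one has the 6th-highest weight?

Chaining the given pairs: box-15 < box-8 < box-9 < box-5 < box-2 < box-7 < box-12 < box-4 < box-10 < box-6 < box-1.
Counting 6 from the largest end gives box-7.

box-7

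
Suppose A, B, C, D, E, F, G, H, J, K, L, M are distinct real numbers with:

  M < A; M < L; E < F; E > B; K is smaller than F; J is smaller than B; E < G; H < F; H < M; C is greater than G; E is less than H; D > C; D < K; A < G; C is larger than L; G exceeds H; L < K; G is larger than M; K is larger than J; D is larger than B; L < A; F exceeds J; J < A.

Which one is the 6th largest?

A

Piecing the relations together gives one ordering: J < B < E < H < M < L < A < G < C < D < K < F.
Counting 6 from the largest end gives A.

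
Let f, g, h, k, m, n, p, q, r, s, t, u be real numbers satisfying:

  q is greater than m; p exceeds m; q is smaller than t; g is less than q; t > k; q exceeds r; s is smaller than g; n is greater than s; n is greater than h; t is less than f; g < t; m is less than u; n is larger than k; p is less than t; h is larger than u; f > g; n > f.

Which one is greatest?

n

Chaining downward from n: directly below it, s, h, k, f; then u, g, t; then m, p, q; then r.
That covers every other element, and nothing is given above n, so n is the greatest.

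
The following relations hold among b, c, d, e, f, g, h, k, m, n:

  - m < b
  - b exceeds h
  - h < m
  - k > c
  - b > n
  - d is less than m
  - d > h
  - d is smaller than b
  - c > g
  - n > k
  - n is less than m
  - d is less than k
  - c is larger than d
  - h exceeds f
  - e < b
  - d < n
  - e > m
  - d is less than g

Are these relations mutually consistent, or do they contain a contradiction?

consistent

The single ordering f < h < d < g < c < k < n < m < e < b satisfies every listed relation, so no contradiction arises.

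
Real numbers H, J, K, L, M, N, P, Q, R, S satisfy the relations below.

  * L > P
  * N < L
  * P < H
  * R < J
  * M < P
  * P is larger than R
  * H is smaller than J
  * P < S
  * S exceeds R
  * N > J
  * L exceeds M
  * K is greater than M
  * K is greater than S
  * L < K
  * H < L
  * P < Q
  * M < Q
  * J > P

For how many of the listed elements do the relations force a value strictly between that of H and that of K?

The relations place H below K. An element lies strictly between them when it is forced above H and also forced below K.
Above H: {J, N, L}. Below K: {M, R, P, J, N, L, S}.
Intersection: {J, N, L} — 3.

3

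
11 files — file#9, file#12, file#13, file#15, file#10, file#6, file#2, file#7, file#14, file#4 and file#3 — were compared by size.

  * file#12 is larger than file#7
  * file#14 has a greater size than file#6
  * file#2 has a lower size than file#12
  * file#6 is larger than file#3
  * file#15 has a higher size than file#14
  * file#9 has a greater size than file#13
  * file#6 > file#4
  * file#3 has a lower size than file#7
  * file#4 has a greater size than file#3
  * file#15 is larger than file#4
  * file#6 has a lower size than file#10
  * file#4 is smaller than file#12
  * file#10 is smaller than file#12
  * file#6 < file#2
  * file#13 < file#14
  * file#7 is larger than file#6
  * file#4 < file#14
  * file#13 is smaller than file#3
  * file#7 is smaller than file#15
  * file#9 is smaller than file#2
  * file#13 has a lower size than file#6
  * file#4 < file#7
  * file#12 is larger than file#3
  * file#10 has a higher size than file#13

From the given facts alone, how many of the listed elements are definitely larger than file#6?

6

Directly above file#6: file#14, file#7, file#2, file#10.
One step further: file#15, file#12 (6 so far).
No other element is forced above file#6 by the given relations, so the count is 6.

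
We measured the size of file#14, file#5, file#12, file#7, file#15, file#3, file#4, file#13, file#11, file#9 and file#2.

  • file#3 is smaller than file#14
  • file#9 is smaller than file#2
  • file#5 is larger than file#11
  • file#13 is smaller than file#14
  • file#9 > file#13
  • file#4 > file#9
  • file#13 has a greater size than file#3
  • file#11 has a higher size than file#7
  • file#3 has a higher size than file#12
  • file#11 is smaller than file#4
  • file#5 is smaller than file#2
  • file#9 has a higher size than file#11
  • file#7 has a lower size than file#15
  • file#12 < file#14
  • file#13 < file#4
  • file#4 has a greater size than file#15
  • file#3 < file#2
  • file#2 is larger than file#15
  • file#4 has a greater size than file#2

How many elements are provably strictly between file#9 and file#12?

Chaining upward from file#12 reaches: file#3, file#13, file#2, file#14, file#4.
Chaining downward from file#9 reaches: file#7, file#11, file#3, file#13.
Strictly between file#12 and file#9 are those in both lists: file#3, file#13 — 2 elements.

2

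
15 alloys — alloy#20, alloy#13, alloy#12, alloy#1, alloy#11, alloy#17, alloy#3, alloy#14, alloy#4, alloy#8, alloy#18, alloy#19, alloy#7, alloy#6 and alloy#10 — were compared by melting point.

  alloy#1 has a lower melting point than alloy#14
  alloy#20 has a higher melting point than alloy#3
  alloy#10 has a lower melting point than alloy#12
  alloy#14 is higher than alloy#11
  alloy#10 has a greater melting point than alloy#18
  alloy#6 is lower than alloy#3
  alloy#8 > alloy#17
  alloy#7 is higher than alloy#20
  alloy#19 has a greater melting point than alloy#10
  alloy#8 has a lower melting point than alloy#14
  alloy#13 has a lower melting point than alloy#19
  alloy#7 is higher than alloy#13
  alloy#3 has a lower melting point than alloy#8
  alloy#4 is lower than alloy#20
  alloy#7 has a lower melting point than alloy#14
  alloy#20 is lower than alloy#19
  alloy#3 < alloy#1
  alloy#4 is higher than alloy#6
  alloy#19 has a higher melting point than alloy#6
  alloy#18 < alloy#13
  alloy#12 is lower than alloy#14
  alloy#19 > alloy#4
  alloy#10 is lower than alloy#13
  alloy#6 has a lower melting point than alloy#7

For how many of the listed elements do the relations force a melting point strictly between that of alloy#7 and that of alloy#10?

Chaining upward from alloy#10 reaches: alloy#13, alloy#12, alloy#19, alloy#14.
Chaining downward from alloy#7 reaches: alloy#18, alloy#6, alloy#3, alloy#13, alloy#4, alloy#20.
Strictly between alloy#10 and alloy#7 are those in both lists: alloy#13 — 1 element.

1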